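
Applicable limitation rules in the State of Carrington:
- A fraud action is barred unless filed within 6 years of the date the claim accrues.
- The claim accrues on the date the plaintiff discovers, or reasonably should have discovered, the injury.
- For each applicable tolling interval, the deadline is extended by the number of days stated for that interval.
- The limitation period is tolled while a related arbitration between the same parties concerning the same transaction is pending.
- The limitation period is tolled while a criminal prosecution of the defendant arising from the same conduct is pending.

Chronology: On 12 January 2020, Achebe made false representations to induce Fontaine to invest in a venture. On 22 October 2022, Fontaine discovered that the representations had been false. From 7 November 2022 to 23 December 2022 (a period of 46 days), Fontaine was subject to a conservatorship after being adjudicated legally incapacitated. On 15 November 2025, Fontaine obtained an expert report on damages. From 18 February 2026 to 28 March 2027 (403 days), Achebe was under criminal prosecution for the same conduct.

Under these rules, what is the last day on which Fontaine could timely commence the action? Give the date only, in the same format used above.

Under the discovery rule, the claim accrued on 22 October 2022, when Fontaine discovered the injury — not on the 12 January 2020 date of the underlying act.
Adding the 6 years base period to 22 October 2022 gives a deadline of 22 October 2028, before any tolling.
The pending criminal prosecution from 18 February 2026 to 28 March 2027 tolled the period for 403 days, extending the deadline to 29 November 2029.
Although the plaintiff's incapacity ran from 7 November 2022 to 23 December 2022, the stated rules do not make that a tolling event, so it is disregarded.
Nothing else in the chronology tolls or restarts the period.

29 November 2029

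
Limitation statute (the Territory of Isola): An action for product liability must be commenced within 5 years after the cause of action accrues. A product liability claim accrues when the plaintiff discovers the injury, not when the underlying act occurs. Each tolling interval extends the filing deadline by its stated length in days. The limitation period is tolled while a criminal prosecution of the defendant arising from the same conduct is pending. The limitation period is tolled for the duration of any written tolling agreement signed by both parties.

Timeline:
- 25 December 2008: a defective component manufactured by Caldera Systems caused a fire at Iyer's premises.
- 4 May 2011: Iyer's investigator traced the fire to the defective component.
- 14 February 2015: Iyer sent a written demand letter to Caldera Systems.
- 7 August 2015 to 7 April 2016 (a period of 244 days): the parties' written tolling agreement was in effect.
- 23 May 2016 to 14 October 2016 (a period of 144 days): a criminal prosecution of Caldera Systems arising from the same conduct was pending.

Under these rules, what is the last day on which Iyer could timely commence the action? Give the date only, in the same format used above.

27 May 2017

The claim did not accrue until Iyer discovered the injury on 4 May 2011; the 25 December 2008 act date does not start the clock under the stated rule.
Adding the 5 years base period to 4 May 2011 gives a deadline of 4 May 2016, before any tolling.
Because the written tolling agreement ran from 7 August 2015 to 7 April 2016, the deadline is extended by 244 days to 3 January 2017.
The pending criminal prosecution from 23 May 2016 to 14 October 2016 tolled the period for 144 days, extending the deadline to 27 May 2017.
None of the other events listed affects the running of the period under the stated rules.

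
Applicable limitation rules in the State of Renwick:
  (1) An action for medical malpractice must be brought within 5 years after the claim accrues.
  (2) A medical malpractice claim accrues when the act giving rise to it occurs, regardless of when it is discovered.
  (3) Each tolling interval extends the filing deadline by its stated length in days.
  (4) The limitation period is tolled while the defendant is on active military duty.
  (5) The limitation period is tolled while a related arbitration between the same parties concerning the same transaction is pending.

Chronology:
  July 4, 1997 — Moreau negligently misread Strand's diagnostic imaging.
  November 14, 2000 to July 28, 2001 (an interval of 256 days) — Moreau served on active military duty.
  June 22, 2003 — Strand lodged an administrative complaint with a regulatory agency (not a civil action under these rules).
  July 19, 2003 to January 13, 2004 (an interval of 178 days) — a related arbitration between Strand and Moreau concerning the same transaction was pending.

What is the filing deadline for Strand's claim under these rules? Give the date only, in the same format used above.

March 17, 2003

The claim accrued on July 4, 1997, the date of the act.
The untolled deadline — 5 years after July 4, 1997 — is July 4, 2002.
Because the defendant's active military service ran from November 14, 2000 to July 28, 2001, the deadline is extended by 256 days to March 17, 2003.
The pending related arbitration starting July 19, 2003 came too late — the period had run on March 17, 2003 — and so does not extend the deadline.
None of the other events listed affects the running of the period under the stated rules.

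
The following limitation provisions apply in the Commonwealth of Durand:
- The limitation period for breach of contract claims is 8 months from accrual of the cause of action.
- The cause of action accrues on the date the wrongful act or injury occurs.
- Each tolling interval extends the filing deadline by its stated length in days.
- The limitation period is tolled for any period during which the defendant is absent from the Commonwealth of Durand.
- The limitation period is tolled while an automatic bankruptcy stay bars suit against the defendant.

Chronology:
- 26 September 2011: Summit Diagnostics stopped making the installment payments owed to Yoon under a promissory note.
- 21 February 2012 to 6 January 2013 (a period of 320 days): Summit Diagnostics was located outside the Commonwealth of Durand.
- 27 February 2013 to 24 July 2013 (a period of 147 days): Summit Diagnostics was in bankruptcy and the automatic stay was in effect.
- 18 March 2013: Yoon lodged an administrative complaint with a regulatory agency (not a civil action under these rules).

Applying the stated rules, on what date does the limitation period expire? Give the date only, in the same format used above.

5 September 2013

The cause of action accrued on 26 September 2011, the date of the act.
8 months from 26 September 2011 is 26 May 2012.
The period was tolled for 320 days by the defendant's absence from the jurisdiction (21 February 2012 to 6 January 2013), pushing the deadline to 11 April 2013.
The period was tolled for 147 days by the automatic bankruptcy stay (27 February 2013 to 24 July 2013), pushing the deadline to 5 September 2013.
The other events in the timeline have no effect on the limitation period under the stated rules.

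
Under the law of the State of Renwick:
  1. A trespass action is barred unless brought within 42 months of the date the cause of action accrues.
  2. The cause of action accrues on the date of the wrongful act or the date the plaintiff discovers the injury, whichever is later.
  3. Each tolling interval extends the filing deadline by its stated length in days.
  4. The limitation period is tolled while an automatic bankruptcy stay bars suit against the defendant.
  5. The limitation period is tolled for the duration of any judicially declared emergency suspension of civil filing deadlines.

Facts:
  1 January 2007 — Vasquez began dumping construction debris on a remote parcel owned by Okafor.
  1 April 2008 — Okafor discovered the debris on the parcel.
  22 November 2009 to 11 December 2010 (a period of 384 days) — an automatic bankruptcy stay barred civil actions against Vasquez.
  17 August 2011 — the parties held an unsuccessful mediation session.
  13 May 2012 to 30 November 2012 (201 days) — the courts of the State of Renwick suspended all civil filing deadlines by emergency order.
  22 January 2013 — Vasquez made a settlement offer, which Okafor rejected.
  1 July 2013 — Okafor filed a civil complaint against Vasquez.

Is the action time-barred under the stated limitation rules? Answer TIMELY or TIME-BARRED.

The claim accrued on 1 April 2008 — the later of the 1 January 2007 act and the 1 April 2008 discovery.
42 months from 1 April 2008 is 1 October 2011.
The automatic bankruptcy stay from 22 November 2009 to 11 December 2010 tolled the period for 384 days, extending the deadline to 19 October 2012.
The emergency suspension of filing deadlines from 13 May 2012 to 30 November 2012 tolled the period for 201 days, extending the deadline to 8 May 2013.
Nothing else in the chronology tolls or restarts the period.
Filing on 1 July 2013 missed the 8 May 2013 deadline — the action is time-barred.

TIME-BARRED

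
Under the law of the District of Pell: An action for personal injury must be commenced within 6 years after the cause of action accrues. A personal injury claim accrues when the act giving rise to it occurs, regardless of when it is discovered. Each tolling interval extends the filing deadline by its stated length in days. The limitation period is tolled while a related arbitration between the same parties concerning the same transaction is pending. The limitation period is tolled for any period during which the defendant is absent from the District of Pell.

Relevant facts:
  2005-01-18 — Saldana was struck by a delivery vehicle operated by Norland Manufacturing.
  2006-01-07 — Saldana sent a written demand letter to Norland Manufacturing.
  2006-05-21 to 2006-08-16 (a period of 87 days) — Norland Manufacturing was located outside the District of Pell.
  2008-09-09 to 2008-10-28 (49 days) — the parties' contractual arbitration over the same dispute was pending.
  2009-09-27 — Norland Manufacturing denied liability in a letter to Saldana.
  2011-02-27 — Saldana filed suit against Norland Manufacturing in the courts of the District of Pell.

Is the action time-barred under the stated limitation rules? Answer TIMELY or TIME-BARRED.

TIMELY

The cause of action accrued on 2005-01-18, the date of the act.
6 years from 2005-01-18 is 2011-01-18.
The defendant's absence from the jurisdiction from 2006-05-21 to 2006-08-16 tolled the period for 87 days, extending the deadline to 2011-04-15.
Because the pending related arbitration ran from 2008-09-09 to 2008-10-28, the deadline is extended by 49 days to 2011-06-03.
Nothing else in the chronology tolls or restarts the period.
Filing on 2011-02-27 beat the 2011-06-03 deadline — the action is timely.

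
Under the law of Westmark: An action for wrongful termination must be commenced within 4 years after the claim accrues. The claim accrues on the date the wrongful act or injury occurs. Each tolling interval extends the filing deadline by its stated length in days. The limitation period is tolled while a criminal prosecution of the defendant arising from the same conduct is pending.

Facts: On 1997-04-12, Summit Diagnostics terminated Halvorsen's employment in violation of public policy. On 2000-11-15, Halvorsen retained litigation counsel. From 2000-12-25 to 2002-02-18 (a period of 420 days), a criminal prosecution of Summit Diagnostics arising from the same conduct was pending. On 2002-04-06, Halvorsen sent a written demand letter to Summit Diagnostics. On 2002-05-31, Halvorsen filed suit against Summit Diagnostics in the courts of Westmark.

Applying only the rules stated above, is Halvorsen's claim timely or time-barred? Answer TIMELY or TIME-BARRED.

The limitation period began to run on 1997-04-12.
The untolled deadline — 4 years after 1997-04-12 — is 2001-04-12.
Because the pending criminal prosecution ran from 2000-12-25 to 2002-02-18, the deadline is extended by 420 days to 2002-06-06.
The other events in the timeline have no effect on the limitation period under the stated rules.
The 2002-05-31 filing precedes the 2002-06-06 deadline; the claim is timely.

TIMELY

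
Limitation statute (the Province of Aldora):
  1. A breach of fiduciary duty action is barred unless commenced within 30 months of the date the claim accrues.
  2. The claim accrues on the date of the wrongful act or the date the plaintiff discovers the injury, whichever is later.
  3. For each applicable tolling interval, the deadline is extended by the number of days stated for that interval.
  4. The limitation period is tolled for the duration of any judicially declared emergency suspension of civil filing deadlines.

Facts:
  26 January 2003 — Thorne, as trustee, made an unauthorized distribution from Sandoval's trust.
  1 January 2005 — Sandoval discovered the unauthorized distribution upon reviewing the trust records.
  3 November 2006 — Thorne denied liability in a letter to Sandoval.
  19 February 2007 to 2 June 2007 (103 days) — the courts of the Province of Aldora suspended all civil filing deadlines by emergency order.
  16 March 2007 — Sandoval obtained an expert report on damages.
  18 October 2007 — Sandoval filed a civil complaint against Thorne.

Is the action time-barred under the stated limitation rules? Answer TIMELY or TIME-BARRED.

Because discovery on 1 January 2005 post-dates the 26 January 2003 act, accrual under the later-of rule falls on 1 January 2005.
The untolled deadline — 30 months after 1 January 2005 — is 1 July 2007.
The emergency suspension of filing deadlines from 19 February 2007 to 2 June 2007 tolled the period for 103 days, extending the deadline to 12 October 2007.
The other events in the timeline have no effect on the limitation period under the stated rules.
The 18 October 2007 filing falls after the 12 October 2007 deadline; the claim is time-barred.

TIME-BARRED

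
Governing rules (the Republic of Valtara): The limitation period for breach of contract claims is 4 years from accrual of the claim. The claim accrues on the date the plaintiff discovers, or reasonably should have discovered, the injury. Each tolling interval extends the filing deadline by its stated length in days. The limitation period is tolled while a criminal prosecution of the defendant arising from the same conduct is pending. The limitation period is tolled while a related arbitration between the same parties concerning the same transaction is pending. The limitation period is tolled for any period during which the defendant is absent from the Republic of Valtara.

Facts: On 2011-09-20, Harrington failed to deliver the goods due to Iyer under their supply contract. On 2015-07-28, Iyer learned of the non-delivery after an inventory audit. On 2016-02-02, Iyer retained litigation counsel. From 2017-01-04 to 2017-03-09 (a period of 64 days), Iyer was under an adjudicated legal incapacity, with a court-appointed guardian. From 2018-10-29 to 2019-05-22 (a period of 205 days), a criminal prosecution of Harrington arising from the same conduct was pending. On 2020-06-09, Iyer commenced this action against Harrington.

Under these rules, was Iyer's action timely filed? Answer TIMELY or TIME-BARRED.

Accrual is tied to discovery, so the period began on 2015-07-28 rather than on 2011-09-20 when the act occurred.
Adding the 4 years base period to 2015-07-28 gives a deadline of 2019-07-28, before any tolling.
The pending criminal prosecution from 2018-10-29 to 2019-05-22 tolled the period for 205 days, extending the deadline to 2020-02-18.
No stated provision tolls the period for the plaintiff's incapacity, so the interval from 2017-01-04 to 2017-03-09 has no effect on the deadline.
None of the other events listed affects the running of the period under the stated rules.
Iyer filed on 2020-06-09, after the 2020-02-18 deadline, so the action is time-barred.

TIME-BARRED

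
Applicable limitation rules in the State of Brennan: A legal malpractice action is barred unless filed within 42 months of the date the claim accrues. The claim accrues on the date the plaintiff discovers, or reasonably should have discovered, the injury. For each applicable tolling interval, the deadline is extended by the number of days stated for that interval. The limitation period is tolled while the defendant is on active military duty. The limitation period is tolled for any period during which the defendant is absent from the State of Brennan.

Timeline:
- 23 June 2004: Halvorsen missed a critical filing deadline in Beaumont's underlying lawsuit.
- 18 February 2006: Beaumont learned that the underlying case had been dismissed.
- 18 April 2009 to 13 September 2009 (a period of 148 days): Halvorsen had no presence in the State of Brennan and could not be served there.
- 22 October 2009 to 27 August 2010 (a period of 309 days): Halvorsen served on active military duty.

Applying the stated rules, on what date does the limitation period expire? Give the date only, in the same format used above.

Accrual is tied to discovery, so the period began on 18 February 2006 rather than on 23 June 2004 when the act occurred.
The untolled deadline — 42 months after 18 February 2006 — is 18 August 2009.
The period was tolled for 148 days by the defendant's absence from the jurisdiction (18 April 2009 to 13 September 2009), pushing the deadline to 13 January 2010.
The period was tolled for 309 days by the defendant's active military service (22 October 2009 to 27 August 2010), pushing the deadline to 18 November 2010.

18 November 2010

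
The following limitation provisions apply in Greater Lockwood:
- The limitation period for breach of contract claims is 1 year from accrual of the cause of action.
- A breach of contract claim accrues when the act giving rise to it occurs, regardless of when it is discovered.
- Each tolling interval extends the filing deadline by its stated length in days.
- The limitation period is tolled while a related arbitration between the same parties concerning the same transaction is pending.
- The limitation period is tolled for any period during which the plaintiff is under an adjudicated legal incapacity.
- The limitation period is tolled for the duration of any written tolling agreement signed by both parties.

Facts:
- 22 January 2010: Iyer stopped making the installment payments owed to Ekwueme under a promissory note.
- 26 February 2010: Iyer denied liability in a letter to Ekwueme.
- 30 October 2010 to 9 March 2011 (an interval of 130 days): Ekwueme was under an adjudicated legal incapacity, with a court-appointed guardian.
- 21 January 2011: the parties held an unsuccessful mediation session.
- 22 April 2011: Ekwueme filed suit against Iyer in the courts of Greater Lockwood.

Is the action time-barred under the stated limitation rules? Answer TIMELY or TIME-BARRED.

The claim accrued on 22 January 2010, when the wrongful act occurred.
The untolled deadline — 1 year after 22 January 2010 — is 22 January 2011.
The plaintiff's legal incapacity from 30 October 2010 to 9 March 2011 tolled the period for 130 days, extending the deadline to 1 June 2011.
The other events in the timeline have no effect on the limitation period under the stated rules.
Filing on 22 April 2011 beat the 1 June 2011 deadline — the action is timely.

TIMELY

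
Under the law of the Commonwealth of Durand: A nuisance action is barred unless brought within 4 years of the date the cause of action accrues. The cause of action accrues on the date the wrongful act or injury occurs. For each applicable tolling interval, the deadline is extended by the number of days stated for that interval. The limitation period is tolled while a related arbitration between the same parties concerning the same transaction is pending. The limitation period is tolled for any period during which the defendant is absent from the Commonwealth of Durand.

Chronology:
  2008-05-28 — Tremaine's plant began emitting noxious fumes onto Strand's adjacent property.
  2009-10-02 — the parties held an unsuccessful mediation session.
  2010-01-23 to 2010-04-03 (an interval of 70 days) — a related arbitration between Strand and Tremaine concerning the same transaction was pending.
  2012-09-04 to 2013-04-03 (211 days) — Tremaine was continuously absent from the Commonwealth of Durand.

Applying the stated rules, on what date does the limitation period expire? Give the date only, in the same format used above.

2012-08-06

The limitation period began to run on 2008-05-28.
Adding the 4 years base period to 2008-05-28 gives a deadline of 2012-05-28, before any tolling.
The pending related arbitration from 2010-01-23 to 2010-04-03 tolled the period for 70 days, extending the deadline to 2012-08-06.
The defendant's absence from the jurisdiction from 2012-09-04 to 2013-04-03 began after the period had already run on 2012-08-06, so it has no tolling effect.
Nothing else in the chronology tolls or restarts the period.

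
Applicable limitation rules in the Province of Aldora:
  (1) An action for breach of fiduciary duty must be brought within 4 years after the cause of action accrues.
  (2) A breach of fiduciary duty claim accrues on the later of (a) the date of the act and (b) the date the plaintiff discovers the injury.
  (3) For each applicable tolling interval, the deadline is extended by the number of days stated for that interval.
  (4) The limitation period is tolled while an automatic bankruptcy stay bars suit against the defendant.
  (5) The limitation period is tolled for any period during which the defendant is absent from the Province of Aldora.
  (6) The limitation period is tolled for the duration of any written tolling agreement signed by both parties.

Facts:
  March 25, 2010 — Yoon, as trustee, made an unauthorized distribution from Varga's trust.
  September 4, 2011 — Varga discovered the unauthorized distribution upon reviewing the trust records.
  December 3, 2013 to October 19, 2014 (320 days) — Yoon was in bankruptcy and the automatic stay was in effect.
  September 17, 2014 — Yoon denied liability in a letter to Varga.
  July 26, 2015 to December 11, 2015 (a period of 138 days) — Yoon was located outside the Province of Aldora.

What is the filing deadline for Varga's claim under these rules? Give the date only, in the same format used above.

December 5, 2016

Taking the later of the act (March 25, 2010) and discovery (September 4, 2011), the claim accrued on September 4, 2011.
The untolled deadline — 4 years after September 4, 2011 — is September 4, 2015.
The period was tolled for 320 days by the automatic bankruptcy stay (December 3, 2013 to October 19, 2014), pushing the deadline to July 20, 2016.
The period was tolled for 138 days by the defendant's absence from the jurisdiction (July 26, 2015 to December 11, 2015), pushing the deadline to December 5, 2016.
Nothing else in the chronology tolls or restarts the period.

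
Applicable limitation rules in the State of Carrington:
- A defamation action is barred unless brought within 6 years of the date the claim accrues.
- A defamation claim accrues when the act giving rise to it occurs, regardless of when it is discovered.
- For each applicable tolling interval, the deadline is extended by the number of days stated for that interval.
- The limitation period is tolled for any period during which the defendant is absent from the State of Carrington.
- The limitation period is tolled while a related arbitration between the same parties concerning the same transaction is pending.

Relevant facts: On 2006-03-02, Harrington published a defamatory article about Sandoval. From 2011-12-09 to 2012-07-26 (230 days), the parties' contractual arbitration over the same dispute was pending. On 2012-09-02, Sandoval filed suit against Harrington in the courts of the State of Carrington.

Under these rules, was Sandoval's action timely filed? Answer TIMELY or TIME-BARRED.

The limitation period began to run on 2006-03-02.
Adding the 6 years base period to 2006-03-02 gives a deadline of 2012-03-02, before any tolling.
The pending related arbitration from 2011-12-09 to 2012-07-26 tolled the period for 230 days, extending the deadline to 2012-10-18.
Filing on 2012-09-02 beat the 2012-10-18 deadline — the action is timely.

TIMELY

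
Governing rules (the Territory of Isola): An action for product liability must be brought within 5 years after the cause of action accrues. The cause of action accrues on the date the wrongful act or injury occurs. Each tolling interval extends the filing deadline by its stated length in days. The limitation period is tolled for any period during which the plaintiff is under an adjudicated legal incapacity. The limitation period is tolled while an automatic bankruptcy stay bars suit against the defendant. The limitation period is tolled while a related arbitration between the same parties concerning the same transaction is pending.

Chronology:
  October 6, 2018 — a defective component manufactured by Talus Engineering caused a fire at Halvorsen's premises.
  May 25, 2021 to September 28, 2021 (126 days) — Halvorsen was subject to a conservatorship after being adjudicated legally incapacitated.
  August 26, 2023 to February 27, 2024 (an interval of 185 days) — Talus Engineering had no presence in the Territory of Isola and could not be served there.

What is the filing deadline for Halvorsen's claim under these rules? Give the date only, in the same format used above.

The claim accrued on October 6, 2018, when the wrongful act occurred.
Adding the 5 years base period to October 6, 2018 gives a deadline of October 6, 2023, before any tolling.
Because the plaintiff's legal incapacity ran from May 25, 2021 to September 28, 2021, the deadline is extended by 126 days to February 9, 2024.
No stated provision tolls the period for the defendant's absence, so the interval from August 26, 2023 to February 27, 2024 has no effect on the deadline.

February 9, 2024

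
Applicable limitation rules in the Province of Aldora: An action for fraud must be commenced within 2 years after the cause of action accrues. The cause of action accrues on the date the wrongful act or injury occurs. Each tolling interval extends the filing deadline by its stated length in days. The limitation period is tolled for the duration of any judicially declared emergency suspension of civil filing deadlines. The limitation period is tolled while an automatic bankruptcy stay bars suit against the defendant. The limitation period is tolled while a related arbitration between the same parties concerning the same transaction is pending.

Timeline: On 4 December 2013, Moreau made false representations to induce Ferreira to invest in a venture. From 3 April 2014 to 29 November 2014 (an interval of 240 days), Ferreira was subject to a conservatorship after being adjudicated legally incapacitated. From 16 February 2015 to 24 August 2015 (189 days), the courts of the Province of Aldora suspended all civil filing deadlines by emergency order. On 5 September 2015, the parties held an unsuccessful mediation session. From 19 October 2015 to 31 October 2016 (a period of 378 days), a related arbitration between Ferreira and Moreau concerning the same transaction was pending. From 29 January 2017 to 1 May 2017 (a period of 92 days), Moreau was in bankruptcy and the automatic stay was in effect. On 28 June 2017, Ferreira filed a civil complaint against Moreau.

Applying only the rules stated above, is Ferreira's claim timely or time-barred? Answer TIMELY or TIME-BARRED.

The claim accrued on 4 December 2013, when the wrongful act occurred.
The untolled deadline — 2 years after 4 December 2013 — is 4 December 2015.
Because the emergency suspension of filing deadlines ran from 16 February 2015 to 24 August 2015, the deadline is extended by 189 days to 10 June 2016.
The period was tolled for 378 days by the pending related arbitration (19 October 2015 to 31 October 2016), pushing the deadline to 23 June 2017.
The automatic bankruptcy stay from 29 January 2017 to 1 May 2017 tolled the period for 92 days, extending the deadline to 23 September 2017.
The plaintiff's legal incapacity from 3 April 2014 to 29 November 2014 does not toll the period, because no stated rule makes the plaintiff's incapacity a tolling event.
The other events in the timeline have no effect on the limitation period under the stated rules.
The 28 June 2017 filing precedes the 23 September 2017 deadline; the claim is timely.

TIMELY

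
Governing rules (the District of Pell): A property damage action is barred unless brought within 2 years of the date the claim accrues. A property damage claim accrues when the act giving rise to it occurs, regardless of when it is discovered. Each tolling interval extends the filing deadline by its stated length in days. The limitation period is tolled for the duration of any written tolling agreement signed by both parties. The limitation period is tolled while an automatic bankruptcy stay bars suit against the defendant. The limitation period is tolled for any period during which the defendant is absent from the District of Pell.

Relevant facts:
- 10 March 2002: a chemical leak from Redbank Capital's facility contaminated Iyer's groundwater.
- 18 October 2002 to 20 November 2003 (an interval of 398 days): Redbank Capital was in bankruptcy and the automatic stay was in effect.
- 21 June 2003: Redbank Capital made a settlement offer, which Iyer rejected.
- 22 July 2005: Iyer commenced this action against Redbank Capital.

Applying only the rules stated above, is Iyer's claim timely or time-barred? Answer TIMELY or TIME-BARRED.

TIME-BARRED

The claim accrued on 10 March 2002, when the wrongful act occurred.
2 years from 10 March 2002 is 10 March 2004.
Because the automatic bankruptcy stay ran from 18 October 2002 to 20 November 2003, the deadline is extended by 398 days to 12 April 2005.
The other events in the timeline have no effect on the limitation period under the stated rules.
The 22 July 2005 filing falls after the 12 April 2005 deadline; the claim is time-barred.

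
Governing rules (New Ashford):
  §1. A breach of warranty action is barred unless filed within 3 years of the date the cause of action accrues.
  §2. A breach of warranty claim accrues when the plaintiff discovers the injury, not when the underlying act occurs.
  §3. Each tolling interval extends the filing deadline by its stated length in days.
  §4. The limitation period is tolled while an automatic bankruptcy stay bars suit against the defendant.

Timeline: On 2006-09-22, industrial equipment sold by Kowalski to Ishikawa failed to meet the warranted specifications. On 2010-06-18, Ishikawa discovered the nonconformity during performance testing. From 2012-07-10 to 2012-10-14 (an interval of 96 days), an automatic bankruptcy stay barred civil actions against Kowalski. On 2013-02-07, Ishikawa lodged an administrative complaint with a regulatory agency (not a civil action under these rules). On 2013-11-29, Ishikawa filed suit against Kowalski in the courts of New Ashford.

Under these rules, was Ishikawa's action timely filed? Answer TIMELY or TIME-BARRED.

The claim did not accrue until Ishikawa discovered the injury on 2010-06-18; the 2006-09-22 act date does not start the clock under the stated rule.
3 years from 2010-06-18 is 2013-06-18.
Because the automatic bankruptcy stay ran from 2012-07-10 to 2012-10-14, the deadline is extended by 96 days to 2013-09-22.
Nothing else in the chronology tolls or restarts the period.
Filing on 2013-11-29 missed the 2013-09-22 deadline — the action is time-barred.

TIME-BARRED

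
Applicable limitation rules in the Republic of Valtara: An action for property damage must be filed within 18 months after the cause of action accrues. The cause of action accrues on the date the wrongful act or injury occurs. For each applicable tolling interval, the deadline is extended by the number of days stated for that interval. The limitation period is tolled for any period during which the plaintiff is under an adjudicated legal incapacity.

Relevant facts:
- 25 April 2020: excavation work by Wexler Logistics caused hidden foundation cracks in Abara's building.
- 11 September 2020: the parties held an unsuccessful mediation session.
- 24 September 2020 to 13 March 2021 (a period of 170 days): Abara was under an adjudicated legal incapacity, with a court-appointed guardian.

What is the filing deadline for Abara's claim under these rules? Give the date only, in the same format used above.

The limitation period began to run on 25 April 2020.
18 months from 25 April 2020 is 25 October 2021.
Because the plaintiff's legal incapacity ran from 24 September 2020 to 13 March 2021, the deadline is extended by 170 days to 13 April 2022.
None of the other events listed affects the running of the period under the stated rules.

13 April 2022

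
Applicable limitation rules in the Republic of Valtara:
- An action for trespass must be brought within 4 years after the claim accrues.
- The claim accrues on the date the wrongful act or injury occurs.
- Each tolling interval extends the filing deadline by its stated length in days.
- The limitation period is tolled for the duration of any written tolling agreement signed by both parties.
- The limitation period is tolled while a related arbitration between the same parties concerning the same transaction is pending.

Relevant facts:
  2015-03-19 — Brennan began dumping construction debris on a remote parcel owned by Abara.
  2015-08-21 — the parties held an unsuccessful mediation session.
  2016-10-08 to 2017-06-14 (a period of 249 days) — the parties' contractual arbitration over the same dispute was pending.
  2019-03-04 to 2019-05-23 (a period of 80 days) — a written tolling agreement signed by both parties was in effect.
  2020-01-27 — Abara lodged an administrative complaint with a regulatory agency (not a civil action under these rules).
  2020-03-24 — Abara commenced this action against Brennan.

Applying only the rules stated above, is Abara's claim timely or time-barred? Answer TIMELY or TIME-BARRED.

The claim accrued on 2015-03-19, the date of the act.
Adding the 4 years base period to 2015-03-19 gives a deadline of 2019-03-19, before any tolling.
Because the pending related arbitration ran from 2016-10-08 to 2017-06-14, the deadline is extended by 249 days to 2019-11-23.
The written tolling agreement from 2019-03-04 to 2019-05-23 tolled the period for 80 days, extending the deadline to 2020-02-11.
Nothing else in the chronology tolls or restarts the period.
The 2020-03-24 filing falls after the 2020-02-11 deadline; the claim is time-barred.

TIME-BARRED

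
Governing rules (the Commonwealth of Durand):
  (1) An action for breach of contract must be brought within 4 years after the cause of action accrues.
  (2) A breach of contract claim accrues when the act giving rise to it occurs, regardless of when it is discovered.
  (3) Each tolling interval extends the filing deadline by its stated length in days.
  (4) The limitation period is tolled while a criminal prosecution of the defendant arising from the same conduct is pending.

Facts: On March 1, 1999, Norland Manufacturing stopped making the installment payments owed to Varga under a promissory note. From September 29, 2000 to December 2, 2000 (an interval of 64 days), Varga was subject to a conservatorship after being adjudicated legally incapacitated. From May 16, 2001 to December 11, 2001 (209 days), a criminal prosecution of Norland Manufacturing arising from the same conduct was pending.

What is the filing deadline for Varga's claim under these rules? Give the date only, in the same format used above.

September 26, 2003

The cause of action accrued on March 1, 1999, the date of the act.
The untolled deadline — 4 years after March 1, 1999 — is March 1, 2003.
Because the pending criminal prosecution ran from May 16, 2001 to December 11, 2001, the deadline is extended by 209 days to September 26, 2003.
The plaintiff's legal incapacity from September 29, 2000 to December 2, 2000 does not toll the period, because no stated rule makes the plaintiff's incapacity a tolling event.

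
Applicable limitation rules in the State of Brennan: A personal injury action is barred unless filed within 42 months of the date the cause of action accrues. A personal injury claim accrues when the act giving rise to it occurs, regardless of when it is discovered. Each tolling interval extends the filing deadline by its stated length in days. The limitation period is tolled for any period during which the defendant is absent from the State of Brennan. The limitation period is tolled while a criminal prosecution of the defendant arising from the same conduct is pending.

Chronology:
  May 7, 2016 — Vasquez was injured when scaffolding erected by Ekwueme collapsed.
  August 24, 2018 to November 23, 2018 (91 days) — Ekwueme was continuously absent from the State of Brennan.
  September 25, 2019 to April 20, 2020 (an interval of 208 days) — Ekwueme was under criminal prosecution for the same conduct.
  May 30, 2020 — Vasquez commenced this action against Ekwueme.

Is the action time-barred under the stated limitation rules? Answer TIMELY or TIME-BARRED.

The limitation period began to run on May 7, 2016.
The untolled deadline — 42 months after May 7, 2016 — is November 7, 2019.
The defendant's absence from the jurisdiction from August 24, 2018 to November 23, 2018 tolled the period for 91 days, extending the deadline to February 6, 2020.
The pending criminal prosecution from September 25, 2019 to April 20, 2020 tolled the period for 208 days, extending the deadline to September 1, 2020.
Vasquez filed on May 30, 2020, before the September 1, 2020 deadline, so the action is timely.

TIMELY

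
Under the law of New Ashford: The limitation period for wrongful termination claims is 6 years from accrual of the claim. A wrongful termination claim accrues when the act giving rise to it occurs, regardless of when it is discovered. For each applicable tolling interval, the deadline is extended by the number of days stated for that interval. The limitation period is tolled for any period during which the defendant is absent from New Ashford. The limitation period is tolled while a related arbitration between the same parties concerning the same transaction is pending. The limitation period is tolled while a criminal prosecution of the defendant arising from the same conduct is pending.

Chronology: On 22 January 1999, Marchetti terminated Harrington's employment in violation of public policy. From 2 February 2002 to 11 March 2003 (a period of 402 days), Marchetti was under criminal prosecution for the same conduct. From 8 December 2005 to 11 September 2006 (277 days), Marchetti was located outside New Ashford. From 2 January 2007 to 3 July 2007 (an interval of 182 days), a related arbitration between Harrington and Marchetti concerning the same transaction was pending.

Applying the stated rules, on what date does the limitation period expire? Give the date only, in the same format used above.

The claim accrued on 22 January 1999, when the wrongful act occurred.
6 years from 22 January 1999 is 22 January 2005.
The pending criminal prosecution from 2 February 2002 to 11 March 2003 tolled the period for 402 days, extending the deadline to 28 February 2006.
The defendant's absence from the jurisdiction from 8 December 2005 to 11 September 2006 tolled the period for 277 days, extending the deadline to 2 December 2006.
By the time the pending related arbitration began on 2 January 2007, the limitation period had already expired on 2 December 2006; that interval cannot revive it.

2 December 2006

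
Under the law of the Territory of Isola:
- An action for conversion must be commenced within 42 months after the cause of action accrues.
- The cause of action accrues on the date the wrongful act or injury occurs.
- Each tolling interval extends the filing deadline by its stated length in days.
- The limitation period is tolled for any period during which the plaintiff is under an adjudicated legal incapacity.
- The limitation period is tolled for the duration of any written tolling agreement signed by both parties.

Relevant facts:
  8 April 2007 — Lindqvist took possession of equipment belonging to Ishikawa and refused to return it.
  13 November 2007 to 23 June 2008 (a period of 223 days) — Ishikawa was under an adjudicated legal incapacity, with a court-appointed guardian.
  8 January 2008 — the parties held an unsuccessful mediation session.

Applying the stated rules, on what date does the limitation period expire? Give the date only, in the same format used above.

The claim accrued on 8 April 2007, when the wrongful act occurred.
42 months from 8 April 2007 is 8 October 2010.
The plaintiff's legal incapacity from 13 November 2007 to 23 June 2008 tolled the period for 223 days, extending the deadline to 19 May 2011.
The other events in the timeline have no effect on the limitation period under the stated rules.

19 May 2011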